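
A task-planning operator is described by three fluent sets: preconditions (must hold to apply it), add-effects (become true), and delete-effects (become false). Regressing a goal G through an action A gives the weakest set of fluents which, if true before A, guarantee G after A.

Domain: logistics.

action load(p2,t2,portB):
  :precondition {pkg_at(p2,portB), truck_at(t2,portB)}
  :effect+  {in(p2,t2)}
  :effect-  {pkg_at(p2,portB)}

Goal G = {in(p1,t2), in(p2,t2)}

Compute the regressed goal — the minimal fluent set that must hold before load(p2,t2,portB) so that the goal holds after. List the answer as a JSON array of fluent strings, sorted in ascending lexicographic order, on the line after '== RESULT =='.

Compute (G \ add) ∪ pre:
  G ∩ del = {}  (empty — regression defined)
  G \ add = {in(p1,t2), in(p2,t2)} \ {in(p2,t2)} = {in(p1,t2)}
  ∪ pre   = {in(p1,t2)} ∪ {pkg_at(p2,portB), truck_at(t2,portB)}
          = {in(p1,t2), pkg_at(p2,portB), truck_at(t2,portB)}

== RESULT ==
["in(p1,t2)", "pkg_at(p2,portB)", "truck_at(t2,portB)"]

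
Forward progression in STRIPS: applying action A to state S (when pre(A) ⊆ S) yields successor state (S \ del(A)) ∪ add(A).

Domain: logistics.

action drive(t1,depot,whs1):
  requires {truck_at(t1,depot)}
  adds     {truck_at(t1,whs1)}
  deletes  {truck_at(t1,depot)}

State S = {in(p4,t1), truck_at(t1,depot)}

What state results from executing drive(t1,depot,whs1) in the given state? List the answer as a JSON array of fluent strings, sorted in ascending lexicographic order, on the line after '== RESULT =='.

Compute (S \ del) ∪ add:
  pre ⊆ S: {truck_at(t1,depot)} ⊆ S  — applicable
  S \ del = {in(p4,t1)}
  ∪ add   = {in(p4,t1), truck_at(t1,whs1)}

== RESULT ==
["in(p4,t1)", "truck_at(t1,whs1)"]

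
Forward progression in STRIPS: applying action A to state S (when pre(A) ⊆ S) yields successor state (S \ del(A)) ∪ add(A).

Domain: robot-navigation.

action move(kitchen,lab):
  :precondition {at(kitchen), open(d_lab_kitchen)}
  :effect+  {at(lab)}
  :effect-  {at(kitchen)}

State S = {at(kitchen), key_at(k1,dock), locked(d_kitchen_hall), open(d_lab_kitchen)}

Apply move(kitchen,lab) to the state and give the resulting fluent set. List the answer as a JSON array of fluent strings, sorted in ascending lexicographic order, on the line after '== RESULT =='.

Compute (S \ del) ∪ add:
  pre ⊆ S: {at(kitchen), open(d_lab_kitchen)} ⊆ S  — applicable
  S \ del = {key_at(k1,dock), locked(d_kitchen_hall), open(d_lab_kitchen)}
  ∪ add   = {at(lab), key_at(k1,dock), locked(d_kitchen_hall), open(d_lab_kitchen)}

== RESULT ==
["at(lab)", "key_at(k1,dock)", "locked(d_kitchen_hall)", "open(d_lab_kitchen)"]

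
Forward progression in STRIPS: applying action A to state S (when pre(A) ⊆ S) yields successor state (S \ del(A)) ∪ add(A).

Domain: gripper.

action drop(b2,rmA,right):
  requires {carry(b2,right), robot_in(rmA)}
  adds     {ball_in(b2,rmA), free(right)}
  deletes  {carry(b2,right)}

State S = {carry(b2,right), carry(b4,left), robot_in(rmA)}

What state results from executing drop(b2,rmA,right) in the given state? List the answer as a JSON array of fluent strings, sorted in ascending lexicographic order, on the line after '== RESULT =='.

Compute (S \ del) ∪ add:
  pre ⊆ S: {carry(b2,right), robot_in(rmA)} ⊆ S  — applicable
  S \ del = {carry(b4,left), robot_in(rmA)}
  ∪ add   = {ball_in(b2,rmA), carry(b4,left), free(right), robot_in(rmA)}

== RESULT ==
["ball_in(b2,rmA)", "carry(b4,left)", "free(right)", "robot_in(rmA)"]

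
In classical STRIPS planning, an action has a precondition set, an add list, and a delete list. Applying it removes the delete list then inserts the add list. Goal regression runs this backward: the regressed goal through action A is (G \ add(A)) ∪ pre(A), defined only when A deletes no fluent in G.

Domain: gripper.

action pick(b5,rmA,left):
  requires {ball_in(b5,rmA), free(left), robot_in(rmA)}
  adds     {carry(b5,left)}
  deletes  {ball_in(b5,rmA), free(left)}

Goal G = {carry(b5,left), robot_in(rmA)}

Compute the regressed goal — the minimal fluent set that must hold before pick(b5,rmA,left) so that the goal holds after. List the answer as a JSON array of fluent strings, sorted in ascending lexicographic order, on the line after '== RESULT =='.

Regress:
  G ∩ del = {}  (empty — regression defined)
  G \ add = {carry(b5,left), robot_in(rmA)} \ {carry(b5,left)} = {robot_in(rmA)}
  ∪ pre   = {robot_in(rmA)} ∪ {ball_in(b5,rmA), free(left), robot_in(rmA)}
          = {ball_in(b5,rmA), free(left), robot_in(rmA)}

== RESULT ==
["ball_in(b5,rmA)", "free(left)", "robot_in(rmA)"]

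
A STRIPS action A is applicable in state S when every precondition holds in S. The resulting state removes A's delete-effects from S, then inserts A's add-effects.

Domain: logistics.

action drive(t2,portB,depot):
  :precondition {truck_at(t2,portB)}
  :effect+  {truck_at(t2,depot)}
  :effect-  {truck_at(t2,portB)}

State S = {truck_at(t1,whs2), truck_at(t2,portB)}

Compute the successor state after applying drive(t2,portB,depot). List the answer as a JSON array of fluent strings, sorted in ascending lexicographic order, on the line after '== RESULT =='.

Progress:
  pre ⊆ S: {truck_at(t2,portB)} ⊆ S  — applicable
  S \ del = {truck_at(t1,whs2)}
  ∪ add   = {truck_at(t1,whs2), truck_at(t2,depot)}

== RESULT ==
["truck_at(t1,whs2)", "truck_at(t2,depot)"]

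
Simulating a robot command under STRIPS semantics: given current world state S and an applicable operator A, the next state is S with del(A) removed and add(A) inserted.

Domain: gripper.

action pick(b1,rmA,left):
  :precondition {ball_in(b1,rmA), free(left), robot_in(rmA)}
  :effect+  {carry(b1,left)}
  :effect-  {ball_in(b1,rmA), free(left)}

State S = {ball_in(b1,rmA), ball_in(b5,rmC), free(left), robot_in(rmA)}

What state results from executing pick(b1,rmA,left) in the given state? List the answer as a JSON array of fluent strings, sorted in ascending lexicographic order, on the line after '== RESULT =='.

Compute (S \ del) ∪ add:
  pre ⊆ S: {ball_in(b1,rmA), free(left), robot_in(rmA)} ⊆ S  — applicable
  S \ del = {ball_in(b5,rmC), robot_in(rmA)}
  ∪ add   = {ball_in(b5,rmC), carry(b1,left), robot_in(rmA)}

== RESULT ==
["ball_in(b5,rmC)", "carry(b1,left)", "robot_in(rmA)"]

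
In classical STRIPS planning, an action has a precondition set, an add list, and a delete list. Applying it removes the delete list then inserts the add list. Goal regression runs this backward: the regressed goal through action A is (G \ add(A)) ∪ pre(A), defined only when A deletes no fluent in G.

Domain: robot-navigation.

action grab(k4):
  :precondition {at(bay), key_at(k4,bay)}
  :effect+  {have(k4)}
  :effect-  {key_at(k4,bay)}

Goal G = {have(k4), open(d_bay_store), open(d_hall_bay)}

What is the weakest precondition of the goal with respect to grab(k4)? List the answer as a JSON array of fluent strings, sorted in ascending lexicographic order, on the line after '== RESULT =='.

Regress:
  G ∩ del = {}  (empty — regression defined)
  G \ add = {have(k4), open(d_bay_store), open(d_hall_bay)} \ {have(k4)} = {open(d_bay_store), open(d_hall_bay)}
  ∪ pre   = {open(d_bay_store), open(d_hall_bay)} ∪ {at(bay), key_at(k4,bay)}
          = {at(bay), key_at(k4,bay), open(d_bay_store), open(d_hall_bay)}

== RESULT ==
["at(bay)", "key_at(k4,bay)", "open(d_bay_store)", "open(d_hall_bay)"]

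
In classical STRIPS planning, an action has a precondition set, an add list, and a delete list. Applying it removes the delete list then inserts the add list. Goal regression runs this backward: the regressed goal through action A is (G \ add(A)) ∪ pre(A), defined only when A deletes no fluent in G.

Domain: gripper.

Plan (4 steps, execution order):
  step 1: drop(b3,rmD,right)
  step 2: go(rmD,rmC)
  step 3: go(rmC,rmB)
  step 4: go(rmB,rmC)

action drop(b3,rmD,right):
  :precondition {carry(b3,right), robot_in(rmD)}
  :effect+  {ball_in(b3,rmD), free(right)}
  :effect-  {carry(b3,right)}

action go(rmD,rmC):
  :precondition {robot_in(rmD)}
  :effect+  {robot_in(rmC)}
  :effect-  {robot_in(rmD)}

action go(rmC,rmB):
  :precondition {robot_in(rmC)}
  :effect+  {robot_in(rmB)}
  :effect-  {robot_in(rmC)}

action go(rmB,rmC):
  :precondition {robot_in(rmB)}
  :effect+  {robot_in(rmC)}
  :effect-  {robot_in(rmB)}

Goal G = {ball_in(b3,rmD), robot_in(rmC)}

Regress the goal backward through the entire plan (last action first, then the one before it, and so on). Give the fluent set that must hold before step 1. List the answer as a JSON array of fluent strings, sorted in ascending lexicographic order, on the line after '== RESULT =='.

Work backward from the goal:
  through step 4 (go(rmB,rmC)): drop {robot_in(rmC)}, keep {ball_in(b3,rmD)}, require {robot_in(rmB)}
    → {ball_in(b3,rmD), robot_in(rmB)}
  through step 3 (go(rmC,rmB)): drop {robot_in(rmB)}, keep {ball_in(b3,rmD)}, require {robot_in(rmC)}
    → {ball_in(b3,rmD), robot_in(rmC)}
  through step 2 (go(rmD,rmC)): drop {robot_in(rmC)}, keep {ball_in(b3,rmD)}, require {robot_in(rmD)}
    → {ball_in(b3,rmD), robot_in(rmD)}
  through step 1 (drop(b3,rmD,right)): drop {ball_in(b3,rmD)}, keep {robot_in(rmD)}, require {carry(b3,right), robot_in(rmD)}
    → {carry(b3,right), robot_in(rmD)}

== RESULT ==
["carry(b3,right)", "robot_in(rmD)"]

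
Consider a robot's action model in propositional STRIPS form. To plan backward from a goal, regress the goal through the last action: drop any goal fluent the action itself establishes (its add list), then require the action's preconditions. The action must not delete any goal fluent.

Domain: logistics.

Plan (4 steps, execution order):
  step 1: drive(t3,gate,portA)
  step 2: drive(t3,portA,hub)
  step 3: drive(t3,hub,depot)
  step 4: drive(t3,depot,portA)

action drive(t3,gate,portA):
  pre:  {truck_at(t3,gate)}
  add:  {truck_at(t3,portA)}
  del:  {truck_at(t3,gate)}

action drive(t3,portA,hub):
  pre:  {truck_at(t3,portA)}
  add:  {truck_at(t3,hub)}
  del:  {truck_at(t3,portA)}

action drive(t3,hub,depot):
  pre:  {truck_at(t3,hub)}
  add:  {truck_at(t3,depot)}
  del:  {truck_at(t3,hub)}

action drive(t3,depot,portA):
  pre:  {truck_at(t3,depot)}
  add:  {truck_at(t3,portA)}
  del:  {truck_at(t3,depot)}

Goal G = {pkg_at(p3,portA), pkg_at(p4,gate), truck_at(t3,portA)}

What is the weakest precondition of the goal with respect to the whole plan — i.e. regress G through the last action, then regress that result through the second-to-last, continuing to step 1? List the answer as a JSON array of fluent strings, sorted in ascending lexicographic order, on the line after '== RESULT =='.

Regress step by step:
  through step 4 (drive(t3,depot,portA)): drop {truck_at(t3,portA)}, keep {pkg_at(p3,portA), pkg_at(p4,gate)}, require {truck_at(t3,depot)}
    → {pkg_at(p3,portA), pkg_at(p4,gate), truck_at(t3,depot)}
  through step 3 (drive(t3,hub,depot)): drop {truck_at(t3,depot)}, keep {pkg_at(p3,portA), pkg_at(p4,gate)}, require {truck_at(t3,hub)}
    → {pkg_at(p3,portA), pkg_at(p4,gate), truck_at(t3,hub)}
  through step 2 (drive(t3,portA,hub)): drop {truck_at(t3,hub)}, keep {pkg_at(p3,portA), pkg_at(p4,gate)}, require {truck_at(t3,portA)}
    → {pkg_at(p3,portA), pkg_at(p4,gate), truck_at(t3,portA)}
  through step 1 (drive(t3,gate,portA)): drop {truck_at(t3,portA)}, keep {pkg_at(p3,portA), pkg_at(p4,gate)}, require {truck_at(t3,gate)}
    → {pkg_at(p3,portA), pkg_at(p4,gate), truck_at(t3,gate)}

== RESULT ==
["pkg_at(p3,portA)", "pkg_at(p4,gate)", "truck_at(t3,gate)"]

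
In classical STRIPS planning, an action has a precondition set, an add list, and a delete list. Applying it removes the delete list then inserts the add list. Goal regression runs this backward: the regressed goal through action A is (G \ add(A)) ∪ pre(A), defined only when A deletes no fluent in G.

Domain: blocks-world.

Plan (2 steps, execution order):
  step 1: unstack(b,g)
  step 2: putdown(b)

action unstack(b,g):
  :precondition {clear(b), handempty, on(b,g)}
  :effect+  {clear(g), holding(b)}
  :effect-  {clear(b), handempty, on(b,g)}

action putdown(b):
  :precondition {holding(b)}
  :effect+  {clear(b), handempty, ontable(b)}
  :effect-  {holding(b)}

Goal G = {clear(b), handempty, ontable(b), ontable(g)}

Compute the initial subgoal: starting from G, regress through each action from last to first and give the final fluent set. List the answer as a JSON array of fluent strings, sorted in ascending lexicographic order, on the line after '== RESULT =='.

Regress step by step:
  through step 2 (putdown(b)): drop {clear(b), handempty, ontable(b)}, keep {ontable(g)}, require {holding(b)}
    → {holding(b), ontable(g)}
  through step 1 (unstack(b,g)): drop {holding(b)}, keep {ontable(g)}, require {clear(b), handempty, on(b,g)}
    → {clear(b), handempty, on(b,g), ontable(g)}

== RESULT ==
["clear(b)", "handempty", "on(b,g)", "ontable(g)"]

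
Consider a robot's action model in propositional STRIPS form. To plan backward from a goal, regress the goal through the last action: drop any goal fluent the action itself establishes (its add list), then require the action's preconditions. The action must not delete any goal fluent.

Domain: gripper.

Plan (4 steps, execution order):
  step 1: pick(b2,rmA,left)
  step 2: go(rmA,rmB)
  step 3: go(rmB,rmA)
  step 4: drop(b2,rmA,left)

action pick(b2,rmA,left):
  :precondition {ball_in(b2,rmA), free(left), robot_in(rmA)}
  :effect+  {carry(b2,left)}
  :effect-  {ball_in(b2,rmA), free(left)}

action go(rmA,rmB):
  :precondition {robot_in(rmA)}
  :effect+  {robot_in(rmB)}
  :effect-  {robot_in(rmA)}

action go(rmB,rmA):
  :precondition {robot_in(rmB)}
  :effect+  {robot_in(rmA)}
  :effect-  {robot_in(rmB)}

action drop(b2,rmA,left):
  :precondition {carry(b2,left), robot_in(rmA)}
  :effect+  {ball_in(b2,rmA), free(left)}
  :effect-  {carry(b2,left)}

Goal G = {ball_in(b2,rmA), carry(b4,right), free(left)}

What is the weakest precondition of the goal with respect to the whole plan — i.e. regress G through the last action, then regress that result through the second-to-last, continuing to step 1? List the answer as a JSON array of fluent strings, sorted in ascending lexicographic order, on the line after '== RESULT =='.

Work backward from the goal:
  through step 4 (drop(b2,rmA,left)): drop {ball_in(b2,rmA), free(left)}, keep {carry(b4,right)}, require {carry(b2,left), robot_in(rmA)}
    → {carry(b2,left), carry(b4,right), robot_in(rmA)}
  through step 3 (go(rmB,rmA)): drop {robot_in(rmA)}, keep {carry(b2,left), carry(b4,right)}, require {robot_in(rmB)}
    → {carry(b2,left), carry(b4,right), robot_in(rmB)}
  through step 2 (go(rmA,rmB)): drop {robot_in(rmB)}, keep {carry(b2,left), carry(b4,right)}, require {robot_in(rmA)}
    → {carry(b2,left), carry(b4,right), robot_in(rmA)}
  through step 1 (pick(b2,rmA,left)): drop {carry(b2,left)}, keep {carry(b4,right), robot_in(rmA)}, require {ball_in(b2,rmA), free(left), robot_in(rmA)}
    → {ball_in(b2,rmA), carry(b4,right), free(left), robot_in(rmA)}

== RESULT ==
["ball_in(b2,rmA)", "carry(b4,right)", "free(left)", "robot_in(rmA)"]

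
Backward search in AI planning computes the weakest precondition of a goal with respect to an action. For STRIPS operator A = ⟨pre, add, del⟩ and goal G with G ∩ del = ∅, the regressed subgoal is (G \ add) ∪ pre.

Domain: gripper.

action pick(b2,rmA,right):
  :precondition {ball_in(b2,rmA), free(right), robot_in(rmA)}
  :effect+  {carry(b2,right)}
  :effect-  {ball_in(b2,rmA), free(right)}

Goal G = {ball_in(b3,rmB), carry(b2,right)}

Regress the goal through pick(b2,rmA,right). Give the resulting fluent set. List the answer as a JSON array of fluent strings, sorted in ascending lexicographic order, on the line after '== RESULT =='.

Regress:
  G ∩ del = {}  (empty — regression defined)
  G \ add = {ball_in(b3,rmB), carry(b2,right)} \ {carry(b2,right)} = {ball_in(b3,rmB)}
  ∪ pre   = {ball_in(b3,rmB)} ∪ {ball_in(b2,rmA), free(right), robot_in(rmA)}
          = {ball_in(b2,rmA), ball_in(b3,rmB), free(right), robot_in(rmA)}

== RESULT ==
["ball_in(b2,rmA)", "ball_in(b3,rmB)", "free(right)", "robot_in(rmA)"]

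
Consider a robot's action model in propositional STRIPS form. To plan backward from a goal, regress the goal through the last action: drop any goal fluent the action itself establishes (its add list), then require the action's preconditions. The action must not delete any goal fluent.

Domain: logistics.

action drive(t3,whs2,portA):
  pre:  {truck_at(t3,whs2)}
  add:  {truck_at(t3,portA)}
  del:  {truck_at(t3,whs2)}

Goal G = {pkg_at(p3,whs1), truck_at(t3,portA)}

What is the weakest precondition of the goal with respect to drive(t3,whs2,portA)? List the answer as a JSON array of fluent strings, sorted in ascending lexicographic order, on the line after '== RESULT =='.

Regress:
  G ∩ del = {}  (empty — regression defined)
  G \ add = {pkg_at(p3,whs1), truck_at(t3,portA)} \ {truck_at(t3,portA)} = {pkg_at(p3,whs1)}
  ∪ pre   = {pkg_at(p3,whs1)} ∪ {truck_at(t3,whs2)}
          = {pkg_at(p3,whs1), truck_at(t3,whs2)}

== RESULT ==
["pkg_at(p3,whs1)", "truck_at(t3,whs2)"]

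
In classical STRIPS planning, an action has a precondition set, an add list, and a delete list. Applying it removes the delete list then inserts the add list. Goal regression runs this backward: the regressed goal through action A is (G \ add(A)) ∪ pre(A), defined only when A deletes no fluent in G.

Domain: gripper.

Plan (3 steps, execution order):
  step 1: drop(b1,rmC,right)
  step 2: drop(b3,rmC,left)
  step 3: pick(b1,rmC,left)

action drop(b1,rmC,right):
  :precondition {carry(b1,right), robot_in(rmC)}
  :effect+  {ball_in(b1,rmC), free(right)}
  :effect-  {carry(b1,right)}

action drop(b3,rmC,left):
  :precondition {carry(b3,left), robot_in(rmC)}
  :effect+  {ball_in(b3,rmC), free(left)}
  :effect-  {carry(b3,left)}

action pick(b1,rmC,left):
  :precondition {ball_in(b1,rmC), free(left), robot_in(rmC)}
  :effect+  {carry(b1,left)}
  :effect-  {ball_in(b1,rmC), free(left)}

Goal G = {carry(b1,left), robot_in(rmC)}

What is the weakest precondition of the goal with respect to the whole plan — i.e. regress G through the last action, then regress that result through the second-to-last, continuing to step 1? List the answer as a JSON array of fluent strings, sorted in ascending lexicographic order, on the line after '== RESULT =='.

Regress step by step:
  through step 3 (pick(b1,rmC,left)): drop {carry(b1,left)}, keep {robot_in(rmC)}, require {ball_in(b1,rmC), free(left), robot_in(rmC)}
    → {ball_in(b1,rmC), free(left), robot_in(rmC)}
  through step 2 (drop(b3,rmC,left)): drop {free(left)}, keep {ball_in(b1,rmC), robot_in(rmC)}, require {carry(b3,left), robot_in(rmC)}
    → {ball_in(b1,rmC), carry(b3,left), robot_in(rmC)}
  through step 1 (drop(b1,rmC,right)): drop {ball_in(b1,rmC)}, keep {carry(b3,left), robot_in(rmC)}, require {carry(b1,right), robot_in(rmC)}
    → {carry(b1,right), carry(b3,left), robot_in(rmC)}

== RESULT ==
["carry(b1,right)", "carry(b3,left)", "robot_in(rmC)"]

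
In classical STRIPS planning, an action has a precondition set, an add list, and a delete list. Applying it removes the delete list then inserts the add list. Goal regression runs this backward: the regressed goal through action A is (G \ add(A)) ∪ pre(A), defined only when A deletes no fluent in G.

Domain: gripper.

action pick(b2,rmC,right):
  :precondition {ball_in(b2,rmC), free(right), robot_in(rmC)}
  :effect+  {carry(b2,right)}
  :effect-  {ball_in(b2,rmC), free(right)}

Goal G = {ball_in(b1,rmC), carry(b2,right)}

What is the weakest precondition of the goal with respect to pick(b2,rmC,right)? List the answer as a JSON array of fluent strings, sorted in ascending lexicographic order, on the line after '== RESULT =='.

Regress:
  G ∩ del = {}  (empty — regression defined)
  G \ add = {ball_in(b1,rmC), carry(b2,right)} \ {carry(b2,right)} = {ball_in(b1,rmC)}
  ∪ pre   = {ball_in(b1,rmC)} ∪ {ball_in(b2,rmC), free(right), robot_in(rmC)}
          = {ball_in(b1,rmC), ball_in(b2,rmC), free(right), robot_in(rmC)}

== RESULT ==
["ball_in(b1,rmC)", "ball_in(b2,rmC)", "free(right)", "robot_in(rmC)"]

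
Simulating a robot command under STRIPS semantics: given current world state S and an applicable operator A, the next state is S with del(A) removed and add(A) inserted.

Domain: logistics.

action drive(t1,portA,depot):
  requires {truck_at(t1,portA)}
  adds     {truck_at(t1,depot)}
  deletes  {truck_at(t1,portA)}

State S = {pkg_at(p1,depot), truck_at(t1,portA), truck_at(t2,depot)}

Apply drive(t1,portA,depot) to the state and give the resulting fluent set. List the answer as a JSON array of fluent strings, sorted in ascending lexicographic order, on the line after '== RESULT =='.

Compute (S \ del) ∪ add:
  pre ⊆ S: {truck_at(t1,portA)} ⊆ S  — applicable
  S \ del = {pkg_at(p1,depot), truck_at(t2,depot)}
  ∪ add   = {pkg_at(p1,depot), truck_at(t1,depot), truck_at(t2,depot)}

== RESULT ==
["pkg_at(p1,depot)", "truck_at(t1,depot)", "truck_at(t2,depot)"]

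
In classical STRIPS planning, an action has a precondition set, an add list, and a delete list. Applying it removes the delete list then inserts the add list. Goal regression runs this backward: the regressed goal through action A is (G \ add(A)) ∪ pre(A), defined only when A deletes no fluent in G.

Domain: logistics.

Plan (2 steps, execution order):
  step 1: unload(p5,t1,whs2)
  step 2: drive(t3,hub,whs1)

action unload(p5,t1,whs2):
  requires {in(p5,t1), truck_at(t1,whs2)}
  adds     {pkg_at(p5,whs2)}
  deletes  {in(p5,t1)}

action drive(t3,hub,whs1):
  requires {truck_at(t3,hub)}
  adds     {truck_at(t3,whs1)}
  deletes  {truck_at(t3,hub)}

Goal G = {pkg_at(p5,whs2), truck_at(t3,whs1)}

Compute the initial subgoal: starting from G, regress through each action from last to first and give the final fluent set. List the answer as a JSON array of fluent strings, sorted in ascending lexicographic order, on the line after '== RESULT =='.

Regress step by step:
  through step 2 (drive(t3,hub,whs1)): drop {truck_at(t3,whs1)}, keep {pkg_at(p5,whs2)}, require {truck_at(t3,hub)}
    → {pkg_at(p5,whs2), truck_at(t3,hub)}
  through step 1 (unload(p5,t1,whs2)): drop {pkg_at(p5,whs2)}, keep {truck_at(t3,hub)}, require {in(p5,t1), truck_at(t1,whs2)}
    → {in(p5,t1), truck_at(t1,whs2), truck_at(t3,hub)}

== RESULT ==
["in(p5,t1)", "truck_at(t1,whs2)", "truck_at(t3,hub)"]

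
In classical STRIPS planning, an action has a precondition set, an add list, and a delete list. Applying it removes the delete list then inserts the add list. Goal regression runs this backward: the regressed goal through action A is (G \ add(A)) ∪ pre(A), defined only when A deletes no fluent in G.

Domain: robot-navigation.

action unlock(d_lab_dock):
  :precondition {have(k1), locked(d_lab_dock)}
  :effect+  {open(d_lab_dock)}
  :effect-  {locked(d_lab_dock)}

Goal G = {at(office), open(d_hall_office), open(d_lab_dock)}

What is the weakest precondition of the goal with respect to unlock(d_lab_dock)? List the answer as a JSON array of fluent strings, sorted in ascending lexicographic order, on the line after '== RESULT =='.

Regress:
  G ∩ del = {}  (empty — regression defined)
  G \ add = {at(office), open(d_hall_office), open(d_lab_dock)} \ {open(d_lab_dock)} = {at(office), open(d_hall_office)}
  ∪ pre   = {at(office), open(d_hall_office)} ∪ {have(k1), locked(d_lab_dock)}
          = {at(office), have(k1), locked(d_lab_dock), open(d_hall_office)}

== RESULT ==
["at(office)", "have(k1)", "locked(d_lab_dock)", "open(d_hall_office)"]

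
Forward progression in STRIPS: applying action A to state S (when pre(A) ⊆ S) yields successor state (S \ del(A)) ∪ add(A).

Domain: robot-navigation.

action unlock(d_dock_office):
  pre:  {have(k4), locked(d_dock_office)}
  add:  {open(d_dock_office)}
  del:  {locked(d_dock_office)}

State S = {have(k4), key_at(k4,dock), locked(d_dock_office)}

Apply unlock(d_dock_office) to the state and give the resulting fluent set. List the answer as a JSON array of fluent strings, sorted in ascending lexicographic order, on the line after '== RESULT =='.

Progress:
  pre ⊆ S: {have(k4), locked(d_dock_office)} ⊆ S  — applicable
  S \ del = {have(k4), key_at(k4,dock)}
  ∪ add   = {have(k4), key_at(k4,dock), open(d_dock_office)}

== RESULT ==
["have(k4)", "key_at(k4,dock)", "open(d_dock_office)"]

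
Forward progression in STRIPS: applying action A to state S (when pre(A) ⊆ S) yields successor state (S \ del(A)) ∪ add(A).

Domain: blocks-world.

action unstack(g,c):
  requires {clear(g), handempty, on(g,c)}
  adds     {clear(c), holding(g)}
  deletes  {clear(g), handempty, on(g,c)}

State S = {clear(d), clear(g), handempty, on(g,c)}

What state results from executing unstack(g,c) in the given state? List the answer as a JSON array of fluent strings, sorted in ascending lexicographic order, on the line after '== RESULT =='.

Compute (S \ del) ∪ add:
  pre ⊆ S: {clear(g), handempty, on(g,c)} ⊆ S  — applicable
  S \ del = {clear(d)}
  ∪ add   = {clear(c), clear(d), holding(g)}

== RESULT ==
["clear(c)", "clear(d)", "holding(g)"]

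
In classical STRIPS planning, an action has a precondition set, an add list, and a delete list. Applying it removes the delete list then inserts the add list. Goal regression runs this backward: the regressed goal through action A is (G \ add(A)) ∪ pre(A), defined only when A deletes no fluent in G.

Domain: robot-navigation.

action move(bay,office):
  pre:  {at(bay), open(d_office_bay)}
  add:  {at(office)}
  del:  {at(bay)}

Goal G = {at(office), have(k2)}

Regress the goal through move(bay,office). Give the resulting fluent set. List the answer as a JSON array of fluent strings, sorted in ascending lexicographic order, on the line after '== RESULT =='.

Compute (G \ add) ∪ pre:
  G ∩ del = {}  (empty — regression defined)
  G \ add = {at(office), have(k2)} \ {at(office)} = {have(k2)}
  ∪ pre   = {have(k2)} ∪ {at(bay), open(d_office_bay)}
          = {at(bay), have(k2), open(d_office_bay)}

== RESULT ==
["at(bay)", "have(k2)", "open(d_office_bay)"]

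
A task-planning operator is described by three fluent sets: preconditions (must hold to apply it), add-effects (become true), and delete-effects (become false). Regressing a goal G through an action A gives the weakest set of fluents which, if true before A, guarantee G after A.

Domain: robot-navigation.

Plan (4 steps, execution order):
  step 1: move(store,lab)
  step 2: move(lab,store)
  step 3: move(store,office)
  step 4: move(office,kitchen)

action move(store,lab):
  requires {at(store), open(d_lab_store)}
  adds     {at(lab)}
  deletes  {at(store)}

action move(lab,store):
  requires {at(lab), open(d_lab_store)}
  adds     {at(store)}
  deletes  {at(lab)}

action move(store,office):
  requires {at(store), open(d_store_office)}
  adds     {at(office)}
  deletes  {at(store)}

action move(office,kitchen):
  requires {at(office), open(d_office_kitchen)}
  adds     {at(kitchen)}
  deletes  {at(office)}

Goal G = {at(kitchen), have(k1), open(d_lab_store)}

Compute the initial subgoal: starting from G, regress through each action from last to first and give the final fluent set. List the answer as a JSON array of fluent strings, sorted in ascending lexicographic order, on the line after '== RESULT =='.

Regress step by step:
  through step 4 (move(office,kitchen)): drop {at(kitchen)}, keep {have(k1), open(d_lab_store)}, require {at(office), open(d_office_kitchen)}
    → {at(office), have(k1), open(d_lab_store), open(d_office_kitchen)}
  through step 3 (move(store,office)): drop {at(office)}, keep {have(k1), open(d_lab_store), open(d_office_kitchen)}, require {at(store), open(d_store_office)}
    → {at(store), have(k1), open(d_lab_store), open(d_office_kitchen), open(d_store_office)}
  through step 2 (move(lab,store)): drop {at(store)}, keep {have(k1), open(d_lab_store), open(d_office_kitchen), open(d_store_office)}, require {at(lab), open(d_lab_store)}
    → {at(lab), have(k1), open(d_lab_store), open(d_office_kitchen), open(d_store_office)}
  through step 1 (move(store,lab)): drop {at(lab)}, keep {have(k1), open(d_lab_store), open(d_office_kitchen), open(d_store_office)}, require {at(store), open(d_lab_store)}
    → {at(store), have(k1), open(d_lab_store), open(d_office_kitchen), open(d_store_office)}

== RESULT ==
["at(store)", "have(k1)", "open(d_lab_store)", "open(d_office_kitchen)", "open(d_store_office)"]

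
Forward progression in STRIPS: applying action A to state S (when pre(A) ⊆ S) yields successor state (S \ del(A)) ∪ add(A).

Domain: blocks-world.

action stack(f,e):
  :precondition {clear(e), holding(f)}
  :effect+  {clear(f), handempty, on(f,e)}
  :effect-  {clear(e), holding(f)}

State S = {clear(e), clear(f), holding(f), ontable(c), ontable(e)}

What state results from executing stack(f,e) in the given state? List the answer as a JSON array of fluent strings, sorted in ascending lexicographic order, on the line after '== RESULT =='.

Progress:
  pre ⊆ S: {clear(e), holding(f)} ⊆ S  — applicable
  S \ del = {clear(f), ontable(c), ontable(e)}
  ∪ add   = {clear(f), handempty, on(f,e), ontable(c), ontable(e)}

== RESULT ==
["clear(f)", "handempty", "on(f,e)", "ontable(c)", "ontable(e)"]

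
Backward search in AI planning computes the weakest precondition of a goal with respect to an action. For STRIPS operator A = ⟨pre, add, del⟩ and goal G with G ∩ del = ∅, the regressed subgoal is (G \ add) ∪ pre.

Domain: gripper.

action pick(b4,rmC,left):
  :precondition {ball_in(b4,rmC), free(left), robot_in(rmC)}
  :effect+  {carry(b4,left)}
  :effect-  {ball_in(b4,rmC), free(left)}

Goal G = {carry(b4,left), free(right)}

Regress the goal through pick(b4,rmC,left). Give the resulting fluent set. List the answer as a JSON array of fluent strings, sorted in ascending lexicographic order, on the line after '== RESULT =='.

Regress:
  G ∩ del = {}  (empty — regression defined)
  G \ add = {carry(b4,left), free(right)} \ {carry(b4,left)} = {free(right)}
  ∪ pre   = {free(right)} ∪ {ball_in(b4,rmC), free(left), robot_in(rmC)}
          = {ball_in(b4,rmC), free(left), free(right), robot_in(rmC)}

== RESULT ==
["ball_in(b4,rmC)", "free(left)", "free(right)", "robot_in(rmC)"]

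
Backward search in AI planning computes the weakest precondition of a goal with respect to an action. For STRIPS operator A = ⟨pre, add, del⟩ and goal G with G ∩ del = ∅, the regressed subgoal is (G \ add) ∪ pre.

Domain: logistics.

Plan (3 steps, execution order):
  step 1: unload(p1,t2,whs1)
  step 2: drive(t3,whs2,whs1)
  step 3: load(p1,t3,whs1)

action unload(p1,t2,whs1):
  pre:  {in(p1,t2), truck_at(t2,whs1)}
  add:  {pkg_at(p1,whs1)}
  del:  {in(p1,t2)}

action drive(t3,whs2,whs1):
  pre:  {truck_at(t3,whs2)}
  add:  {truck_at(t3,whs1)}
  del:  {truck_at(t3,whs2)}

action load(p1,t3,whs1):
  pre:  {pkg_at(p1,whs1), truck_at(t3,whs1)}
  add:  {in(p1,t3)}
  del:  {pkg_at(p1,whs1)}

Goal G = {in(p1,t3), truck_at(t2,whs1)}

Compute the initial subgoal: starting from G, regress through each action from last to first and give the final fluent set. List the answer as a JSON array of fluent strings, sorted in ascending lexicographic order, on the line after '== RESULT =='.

Regress step by step:
  through step 3 (load(p1,t3,whs1)): drop {in(p1,t3)}, keep {truck_at(t2,whs1)}, require {pkg_at(p1,whs1), truck_at(t3,whs1)}
    → {pkg_at(p1,whs1), truck_at(t2,whs1), truck_at(t3,whs1)}
  through step 2 (drive(t3,whs2,whs1)): drop {truck_at(t3,whs1)}, keep {pkg_at(p1,whs1), truck_at(t2,whs1)}, require {truck_at(t3,whs2)}
    → {pkg_at(p1,whs1), truck_at(t2,whs1), truck_at(t3,whs2)}
  through step 1 (unload(p1,t2,whs1)): drop {pkg_at(p1,whs1)}, keep {truck_at(t2,whs1), truck_at(t3,whs2)}, require {in(p1,t2), truck_at(t2,whs1)}
    → {in(p1,t2), truck_at(t2,whs1), truck_at(t3,whs2)}

== RESULT ==
["in(p1,t2)", "truck_at(t2,whs1)", "truck_at(t3,whs2)"]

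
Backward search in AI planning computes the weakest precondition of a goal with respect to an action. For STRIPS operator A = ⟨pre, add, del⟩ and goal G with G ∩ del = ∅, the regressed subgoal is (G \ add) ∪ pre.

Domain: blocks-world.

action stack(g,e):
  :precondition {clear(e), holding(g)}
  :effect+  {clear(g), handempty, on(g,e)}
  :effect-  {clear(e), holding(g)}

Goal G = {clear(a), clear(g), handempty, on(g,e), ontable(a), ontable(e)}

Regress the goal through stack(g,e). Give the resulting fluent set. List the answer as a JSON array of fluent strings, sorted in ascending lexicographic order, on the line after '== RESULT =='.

Compute (G \ add) ∪ pre:
  G ∩ del = {}  (empty — regression defined)
  G \ add = {clear(a), clear(g), handempty, on(g,e), ontable(a), ontable(e)} \ {clear(g), handempty, on(g,e)} = {clear(a), ontable(a), ontable(e)}
  ∪ pre   = {clear(a), ontable(a), ontable(e)} ∪ {clear(e), holding(g)}
          = {clear(a), clear(e), holding(g), ontable(a), ontable(e)}

== RESULT ==
["clear(a)", "clear(e)", "holding(g)", "ontable(a)", "ontable(e)"]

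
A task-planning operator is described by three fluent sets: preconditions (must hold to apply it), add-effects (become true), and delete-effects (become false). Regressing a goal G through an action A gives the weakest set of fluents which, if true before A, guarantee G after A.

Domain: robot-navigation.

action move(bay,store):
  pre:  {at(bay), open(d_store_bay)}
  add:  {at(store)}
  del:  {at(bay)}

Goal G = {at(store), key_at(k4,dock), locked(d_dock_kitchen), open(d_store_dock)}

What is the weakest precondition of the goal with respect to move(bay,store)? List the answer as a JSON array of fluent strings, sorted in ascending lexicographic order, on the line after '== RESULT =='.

Compute (G \ add) ∪ pre:
  G ∩ del = {}  (empty — regression defined)
  G \ add = {at(store), key_at(k4,dock), locked(d_dock_kitchen), open(d_store_dock)} \ {at(store)} = {key_at(k4,dock), locked(d_dock_kitchen), open(d_store_dock)}
  ∪ pre   = {key_at(k4,dock), locked(d_dock_kitchen), open(d_store_dock)} ∪ {at(bay), open(d_store_bay)}
          = {at(bay), key_at(k4,dock), locked(d_dock_kitchen), open(d_store_bay), open(d_store_dock)}

== RESULT ==
["at(bay)", "key_at(k4,dock)", "locked(d_dock_kitchen)", "open(d_store_bay)", "open(d_store_dock)"]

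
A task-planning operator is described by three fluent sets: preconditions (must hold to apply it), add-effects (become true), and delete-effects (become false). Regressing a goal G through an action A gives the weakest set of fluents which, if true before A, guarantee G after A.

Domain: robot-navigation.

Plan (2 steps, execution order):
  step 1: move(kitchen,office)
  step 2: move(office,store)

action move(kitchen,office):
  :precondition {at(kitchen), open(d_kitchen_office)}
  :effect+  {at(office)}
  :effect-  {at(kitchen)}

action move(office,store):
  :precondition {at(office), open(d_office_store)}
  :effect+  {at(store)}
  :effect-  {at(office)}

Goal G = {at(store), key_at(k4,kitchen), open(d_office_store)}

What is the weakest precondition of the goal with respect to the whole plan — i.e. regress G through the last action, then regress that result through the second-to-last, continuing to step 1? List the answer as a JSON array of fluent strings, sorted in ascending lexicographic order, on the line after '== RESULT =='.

Regress step by step:
  through step 2 (move(office,store)): drop {at(store)}, keep {key_at(k4,kitchen), open(d_office_store)}, require {at(office), open(d_office_store)}
    → {at(office), key_at(k4,kitchen), open(d_office_store)}
  through step 1 (move(kitchen,office)): drop {at(office)}, keep {key_at(k4,kitchen), open(d_office_store)}, require {at(kitchen), open(d_kitchen_office)}
    → {at(kitchen), key_at(k4,kitchen), open(d_kitchen_office), open(d_office_store)}

== RESULT ==
["at(kitchen)", "key_at(k4,kitchen)", "open(d_kitchen_office)", "open(d_office_store)"]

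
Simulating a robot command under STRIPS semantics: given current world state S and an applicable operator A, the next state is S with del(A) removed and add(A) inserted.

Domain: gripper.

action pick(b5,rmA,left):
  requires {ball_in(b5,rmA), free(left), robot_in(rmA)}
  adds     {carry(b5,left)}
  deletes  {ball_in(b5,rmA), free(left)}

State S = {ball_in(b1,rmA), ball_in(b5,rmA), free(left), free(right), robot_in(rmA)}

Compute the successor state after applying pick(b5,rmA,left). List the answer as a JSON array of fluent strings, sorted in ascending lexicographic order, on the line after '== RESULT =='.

Compute (S \ del) ∪ add:
  pre ⊆ S: {ball_in(b5,rmA), free(left), robot_in(rmA)} ⊆ S  — applicable
  S \ del = {ball_in(b1,rmA), free(right), robot_in(rmA)}
  ∪ add   = {ball_in(b1,rmA), carry(b5,left), free(right), robot_in(rmA)}

== RESULT ==
["ball_in(b1,rmA)", "carry(b5,left)", "free(right)", "robot_in(rmA)"]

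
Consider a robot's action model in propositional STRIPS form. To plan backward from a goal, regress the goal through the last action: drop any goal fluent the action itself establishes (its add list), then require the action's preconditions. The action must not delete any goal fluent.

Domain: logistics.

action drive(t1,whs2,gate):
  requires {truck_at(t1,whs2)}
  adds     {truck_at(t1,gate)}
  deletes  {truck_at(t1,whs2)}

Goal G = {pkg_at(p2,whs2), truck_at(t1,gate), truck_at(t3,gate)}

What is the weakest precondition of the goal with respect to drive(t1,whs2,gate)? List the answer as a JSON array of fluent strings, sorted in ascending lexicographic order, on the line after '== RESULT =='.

Compute (G \ add) ∪ pre:
  G ∩ del = {}  (empty — regression defined)
  G \ add = {pkg_at(p2,whs2), truck_at(t1,gate), truck_at(t3,gate)} \ {truck_at(t1,gate)} = {pkg_at(p2,whs2), truck_at(t3,gate)}
  ∪ pre   = {pkg_at(p2,whs2), truck_at(t3,gate)} ∪ {truck_at(t1,whs2)}
          = {pkg_at(p2,whs2), truck_at(t1,whs2), truck_at(t3,gate)}

== RESULT ==
["pkg_at(p2,whs2)", "truck_at(t1,whs2)", "truck_at(t3,gate)"]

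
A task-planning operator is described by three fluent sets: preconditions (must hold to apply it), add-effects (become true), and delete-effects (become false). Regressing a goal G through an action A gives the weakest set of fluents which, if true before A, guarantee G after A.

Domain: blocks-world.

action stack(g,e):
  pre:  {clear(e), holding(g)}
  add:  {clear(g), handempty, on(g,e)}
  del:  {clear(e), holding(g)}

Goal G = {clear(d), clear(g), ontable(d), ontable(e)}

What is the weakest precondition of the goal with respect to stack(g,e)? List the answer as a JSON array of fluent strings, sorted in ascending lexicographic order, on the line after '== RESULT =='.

Compute (G \ add) ∪ pre:
  G ∩ del = {}  (empty — regression defined)
  G \ add = {clear(d), clear(g), ontable(d), ontable(e)} \ {clear(g), handempty, on(g,e)} = {clear(d), ontable(d), ontable(e)}
  ∪ pre   = {clear(d), ontable(d), ontable(e)} ∪ {clear(e), holding(g)}
          = {clear(d), clear(e), holding(g), ontable(d), ontable(e)}

== RESULT ==
["clear(d)", "clear(e)", "holding(g)", "ontable(d)", "ontable(e)"]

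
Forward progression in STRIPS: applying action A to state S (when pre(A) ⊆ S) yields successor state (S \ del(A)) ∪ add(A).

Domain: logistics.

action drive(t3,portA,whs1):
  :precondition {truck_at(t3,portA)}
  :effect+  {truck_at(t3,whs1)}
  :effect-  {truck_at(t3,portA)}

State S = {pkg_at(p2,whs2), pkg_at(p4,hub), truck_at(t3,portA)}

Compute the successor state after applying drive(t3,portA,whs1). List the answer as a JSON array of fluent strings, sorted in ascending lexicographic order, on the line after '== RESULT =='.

Progress:
  pre ⊆ S: {truck_at(t3,portA)} ⊆ S  — applicable
  S \ del = {pkg_at(p2,whs2), pkg_at(p4,hub)}
  ∪ add   = {pkg_at(p2,whs2), pkg_at(p4,hub), truck_at(t3,whs1)}

== RESULT ==
["pkg_at(p2,whs2)", "pkg_at(p4,hub)", "truck_at(t3,whs1)"]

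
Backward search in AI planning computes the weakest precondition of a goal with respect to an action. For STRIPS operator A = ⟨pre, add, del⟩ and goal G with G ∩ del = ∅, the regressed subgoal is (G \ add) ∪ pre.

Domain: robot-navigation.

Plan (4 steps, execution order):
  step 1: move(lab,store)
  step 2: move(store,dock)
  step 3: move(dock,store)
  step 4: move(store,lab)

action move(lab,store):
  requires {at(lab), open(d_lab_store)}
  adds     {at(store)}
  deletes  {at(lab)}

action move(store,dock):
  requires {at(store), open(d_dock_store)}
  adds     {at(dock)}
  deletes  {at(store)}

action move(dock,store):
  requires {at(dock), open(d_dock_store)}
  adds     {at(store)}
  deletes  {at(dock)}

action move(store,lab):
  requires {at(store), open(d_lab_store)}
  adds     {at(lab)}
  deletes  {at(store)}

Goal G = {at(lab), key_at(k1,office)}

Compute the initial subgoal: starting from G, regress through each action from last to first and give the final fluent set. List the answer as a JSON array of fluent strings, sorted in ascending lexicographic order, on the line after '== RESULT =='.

Regress step by step:
  through step 4 (move(store,lab)): drop {at(lab)}, keep {key_at(k1,office)}, require {at(store), open(d_lab_store)}
    → {at(store), key_at(k1,office), open(d_lab_store)}
  through step 3 (move(dock,store)): drop {at(store)}, keep {key_at(k1,office), open(d_lab_store)}, require {at(dock), open(d_dock_store)}
    → {at(dock), key_at(k1,office), open(d_dock_store), open(d_lab_store)}
  through step 2 (move(store,dock)): drop {at(dock)}, keep {key_at(k1,office), open(d_dock_store), open(d_lab_store)}, require {at(store), open(d_dock_store)}
    → {at(store), key_at(k1,office), open(d_dock_store), open(d_lab_store)}
  through step 1 (move(lab,store)): drop {at(store)}, keep {key_at(k1,office), open(d_dock_store), open(d_lab_store)}, require {at(lab), open(d_lab_store)}
    → {at(lab), key_at(k1,office), open(d_dock_store), open(d_lab_store)}

== RESULT ==
["at(lab)", "key_at(k1,office)", "open(d_dock_store)", "open(d_lab_store)"]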